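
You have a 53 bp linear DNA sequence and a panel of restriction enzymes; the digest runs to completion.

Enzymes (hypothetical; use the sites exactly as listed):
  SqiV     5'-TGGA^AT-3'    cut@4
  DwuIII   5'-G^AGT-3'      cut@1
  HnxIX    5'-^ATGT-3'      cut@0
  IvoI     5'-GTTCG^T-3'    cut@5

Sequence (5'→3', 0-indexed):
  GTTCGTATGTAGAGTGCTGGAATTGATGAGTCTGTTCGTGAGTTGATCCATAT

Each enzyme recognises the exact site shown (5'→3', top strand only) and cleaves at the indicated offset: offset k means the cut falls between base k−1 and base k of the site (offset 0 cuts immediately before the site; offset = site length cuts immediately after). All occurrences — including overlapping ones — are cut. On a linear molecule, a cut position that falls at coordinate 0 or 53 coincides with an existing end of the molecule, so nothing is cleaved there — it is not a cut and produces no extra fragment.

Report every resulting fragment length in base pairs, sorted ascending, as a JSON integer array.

Site scan:
  SqiV TGGAAT/4: at [17] ⇒ [21]
  DwuIII GAGT/1: at [11, 27, 39] ⇒ [12, 28, 40]
  HnxIX ATGT/0: at [6] ⇒ [6]
  IvoI GTTCGT/5: at [0, 33] ⇒ [5, 38]

Pooled cuts: [5, 6, 12, 21, 28, 38, 40]

Fragment lengths:
  [0,5): 5 bp
  [5,6): 1 bp
  [6,12): 6 bp
  [12,21): 9 bp
  [21,28): 7 bp
  [28,38): 10 bp
  [38,40): 2 bp
  [40,53): 13 bp

[1,2,5,6,7,9,10,13]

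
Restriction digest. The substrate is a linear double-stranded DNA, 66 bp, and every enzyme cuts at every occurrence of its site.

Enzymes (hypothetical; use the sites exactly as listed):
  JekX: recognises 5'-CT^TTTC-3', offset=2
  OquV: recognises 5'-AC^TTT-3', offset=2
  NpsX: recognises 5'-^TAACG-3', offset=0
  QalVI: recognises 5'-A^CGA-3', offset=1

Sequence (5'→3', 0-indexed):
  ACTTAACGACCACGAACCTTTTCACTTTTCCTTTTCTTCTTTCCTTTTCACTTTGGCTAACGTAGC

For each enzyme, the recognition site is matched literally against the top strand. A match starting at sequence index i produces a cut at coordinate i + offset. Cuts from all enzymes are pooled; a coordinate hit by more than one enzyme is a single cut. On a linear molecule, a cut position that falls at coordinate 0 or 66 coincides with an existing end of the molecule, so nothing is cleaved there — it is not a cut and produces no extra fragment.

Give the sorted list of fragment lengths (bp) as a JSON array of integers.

[1,3,3,6,6,6,6,6,7,9,13]

Per-enzyme occurrences:
  JekX (CTTTTC, off=2): starts [17, 24, 30, 43] → cuts [19, 26, 32, 45]
  OquV (ACTTT, off=2): starts [23, 49] → cuts [25, 51]
  NpsX (TAACG, off=0): starts [3, 57] → cuts [3, 57]
  QalVI (ACGA, off=1): starts [5, 11] → cuts [6, 12]

Pooled cuts: [3, 6, 12, 19, 25, 26, 32, 45, 51, 57]

Fragments:
  [0,3): 3 bp
  [3,6): 3 bp
  [6,12): 6 bp
  [12,19): 7 bp
  [19,25): 6 bp
  [25,26): 1 bp
  [26,32): 6 bp
  [32,45): 13 bp
  [45,51): 6 bp
  [51,57): 6 bp
  [57,66): 9 bp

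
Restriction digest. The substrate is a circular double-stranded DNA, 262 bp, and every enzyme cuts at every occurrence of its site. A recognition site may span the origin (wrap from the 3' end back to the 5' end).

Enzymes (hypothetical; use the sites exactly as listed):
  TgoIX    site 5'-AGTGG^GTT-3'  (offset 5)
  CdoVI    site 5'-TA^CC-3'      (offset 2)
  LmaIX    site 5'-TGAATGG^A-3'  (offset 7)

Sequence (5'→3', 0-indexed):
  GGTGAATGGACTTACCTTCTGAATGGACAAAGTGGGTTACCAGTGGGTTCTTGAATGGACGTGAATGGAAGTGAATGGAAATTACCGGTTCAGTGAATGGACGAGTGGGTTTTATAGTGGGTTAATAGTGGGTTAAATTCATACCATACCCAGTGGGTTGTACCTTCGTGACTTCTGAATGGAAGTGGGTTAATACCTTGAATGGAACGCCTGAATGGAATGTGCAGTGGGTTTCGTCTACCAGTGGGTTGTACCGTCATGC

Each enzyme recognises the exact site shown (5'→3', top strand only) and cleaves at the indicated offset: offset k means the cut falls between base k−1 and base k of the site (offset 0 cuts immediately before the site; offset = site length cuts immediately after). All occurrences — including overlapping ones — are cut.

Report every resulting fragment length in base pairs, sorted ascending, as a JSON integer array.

[4,5,5,6,6,6,6,7,7,7,8,8,9,10,10,10,10,11,12,12,12,12,12,13,16,18,20]

Site scan:
  TgoIX (AGTGGGTT, off=5): starts [30, 41, 103, 115, 126, 151, 183, 225, 242] → cuts [35, 46, 108, 120, 131, 156, 188, 230, 247]
  CdoVI (TACC, off=2): starts [12, 37, 82, 141, 146, 160, 193, 238, 251] → cuts [14, 39, 84, 143, 148, 162, 195, 240, 253]
  LmaIX (TGAATGGA, off=7): starts [2, 19, 51, 61, 71, 93, 175, 198, 211] → cuts [9, 26, 58, 68, 78, 100, 182, 205, 218]

All cut coordinates (distinct, sorted): [9, 14, 26, 35, 39, 46, 58, 68, 78, 84, 100, 108, 120, 131, 143, 148, 156, 162, 182, 188, 195, 205, 218, 230, 240, 247, 253]

Fragment lengths:
  9→14: 5 bp
  14→26: 12 bp
  26→35: 9 bp
  35→39: 4 bp
  39→46: 7 bp
  46→58: 12 bp
  58→68: 10 bp
  68→78: 10 bp
  78→84: 6 bp
  84→100: 16 bp
  100→108: 8 bp
  108→120: 12 bp
  120→131: 11 bp
  131→143: 12 bp
  143→148: 5 bp
  148→156: 8 bp
  156→162: 6 bp
  162→182: 20 bp
  182→188: 6 bp
  188→195: 7 bp
  195→205: 10 bp
  205→218: 13 bp
  218→230: 12 bp
  230→240: 10 bp
  240→247: 7 bp
  247→253: 6 bp
  253→9 (wrap): 262-253+9 = 18 bp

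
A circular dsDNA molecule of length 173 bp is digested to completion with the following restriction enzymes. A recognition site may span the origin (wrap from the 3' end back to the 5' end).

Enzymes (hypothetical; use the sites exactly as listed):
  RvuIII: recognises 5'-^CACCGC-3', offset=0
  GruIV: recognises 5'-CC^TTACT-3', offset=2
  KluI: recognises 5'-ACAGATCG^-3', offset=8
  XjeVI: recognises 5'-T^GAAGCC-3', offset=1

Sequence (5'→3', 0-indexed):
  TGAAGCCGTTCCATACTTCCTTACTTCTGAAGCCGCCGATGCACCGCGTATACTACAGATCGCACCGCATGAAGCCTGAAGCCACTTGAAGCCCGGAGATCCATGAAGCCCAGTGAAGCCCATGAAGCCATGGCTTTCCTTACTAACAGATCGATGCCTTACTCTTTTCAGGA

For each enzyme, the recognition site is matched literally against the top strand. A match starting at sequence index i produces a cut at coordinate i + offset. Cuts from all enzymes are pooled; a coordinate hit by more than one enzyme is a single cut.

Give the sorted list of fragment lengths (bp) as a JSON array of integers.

[5,7,8,8,9,10,10,13,14,16,16,17,19,21]

Scan for sites:
  RvuIII (CACCGC, off=0): starts [41, 62] → cuts [41, 62]
  GruIV (CCTTACT, off=2): starts [18, 137, 156] → cuts [20, 139, 158]
  KluI (ACAGATCG, off=8): starts [54, 145] → cuts [62, 153]
  XjeVI (TGAAGCC, off=1): starts [0, 27, 69, 76, 86, 103, 113, 122] → cuts [1, 28, 70, 77, 87, 104, 114, 123]

All cut coordinates (distinct, sorted): [1, 20, 28, 41, 62, 70, 77, 87, 104, 114, 123, 139, 153, 158]

Fragment lengths:
  1→20: 19 bp
  20→28: 8 bp
  28→41: 13 bp
  41→62: 21 bp
  62→70: 8 bp
  70→77: 7 bp
  77→87: 10 bp
  87→104: 17 bp
  104→114: 10 bp
  114→123: 9 bp
  123→139: 16 bp
  139→153: 14 bp
  153→158: 5 bp
  158→1 (wrap): 173-158+1 = 16 bp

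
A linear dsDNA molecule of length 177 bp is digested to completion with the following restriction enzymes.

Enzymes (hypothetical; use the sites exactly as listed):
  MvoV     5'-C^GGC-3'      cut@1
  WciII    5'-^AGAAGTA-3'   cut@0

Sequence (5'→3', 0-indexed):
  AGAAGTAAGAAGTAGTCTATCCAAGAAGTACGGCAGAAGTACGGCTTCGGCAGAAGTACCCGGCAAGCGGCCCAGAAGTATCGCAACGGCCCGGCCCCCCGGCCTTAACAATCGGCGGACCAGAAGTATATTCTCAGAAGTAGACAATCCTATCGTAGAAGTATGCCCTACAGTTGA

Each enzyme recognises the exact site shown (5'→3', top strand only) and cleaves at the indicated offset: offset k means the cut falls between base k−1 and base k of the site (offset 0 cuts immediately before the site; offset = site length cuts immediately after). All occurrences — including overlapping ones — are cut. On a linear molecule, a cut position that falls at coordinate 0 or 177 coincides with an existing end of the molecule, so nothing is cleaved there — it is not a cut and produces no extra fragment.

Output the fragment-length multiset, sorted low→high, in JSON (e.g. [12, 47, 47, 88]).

Per-enzyme occurrences:
  MvoV (CGGC, off=1): starts [30, 41, 47, 60, 67, 86, 91, 99, 112] → cuts [31, 42, 48, 61, 68, 87, 92, 100, 113]
  WciII (AGAAGTA, off=0): starts [0, 7, 23, 34, 51, 73, 121, 135, 156] → cuts [7, 23, 34, 51, 73, 121, 135, 156] (position 0 is a terminus of the linear molecule — no cut)

Pooled cuts: [7, 23, 31, 34, 42, 48, 51, 61, 68, 73, 87, 92, 100, 113, 121, 135, 156]

Fragment lengths:
  [0,7): 7 bp
  [7,23): 16 bp
  [23,31): 8 bp
  [31,34): 3 bp
  [34,42): 8 bp
  [42,48): 6 bp
  [48,51): 3 bp
  [51,61): 10 bp
  [61,68): 7 bp
  [68,73): 5 bp
  [73,87): 14 bp
  [87,92): 5 bp
  [92,100): 8 bp
  [100,113): 13 bp
  [113,121): 8 bp
  [121,135): 14 bp
  [135,156): 21 bp
  [156,177): 21 bp

[3,3,5,5,6,7,7,8,8,8,8,10,13,14,14,16,21,21]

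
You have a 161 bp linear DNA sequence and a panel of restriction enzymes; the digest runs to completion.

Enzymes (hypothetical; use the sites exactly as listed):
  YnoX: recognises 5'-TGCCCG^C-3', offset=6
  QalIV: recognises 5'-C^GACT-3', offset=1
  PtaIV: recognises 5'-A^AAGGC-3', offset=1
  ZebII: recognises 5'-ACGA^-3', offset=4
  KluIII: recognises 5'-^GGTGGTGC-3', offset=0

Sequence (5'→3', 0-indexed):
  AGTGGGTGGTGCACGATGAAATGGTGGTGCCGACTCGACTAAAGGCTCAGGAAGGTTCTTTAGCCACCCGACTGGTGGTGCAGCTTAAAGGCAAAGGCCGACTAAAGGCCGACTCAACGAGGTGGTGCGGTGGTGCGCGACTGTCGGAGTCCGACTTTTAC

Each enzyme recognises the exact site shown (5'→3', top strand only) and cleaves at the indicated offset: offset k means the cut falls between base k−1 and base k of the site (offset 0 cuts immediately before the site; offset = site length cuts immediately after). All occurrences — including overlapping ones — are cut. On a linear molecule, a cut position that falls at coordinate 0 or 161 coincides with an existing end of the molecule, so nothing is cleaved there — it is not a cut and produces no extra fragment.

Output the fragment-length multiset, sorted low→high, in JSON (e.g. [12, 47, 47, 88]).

[4,4,5,5,5,6,6,6,6,8,9,9,10,10,12,14,14,28]

Site scan:
  YnoX (TGCCCGC, off=6): no sites
  QalIV CGACT/1: at [30, 35, 68, 98, 109, 137, 151] ⇒ [31, 36, 69, 99, 110, 138, 152]
  PtaIV AAAGGC/1: at [40, 86, 92, 103] ⇒ [41, 87, 93, 104]
  ZebII ACGA/4: at [12, 116] ⇒ [16, 120]
  KluIII GGTGGTGC/0: at [4, 22, 73, 120, 128] ⇒ [4, 22, 73, 120, 128]

All cut coordinates (distinct, sorted): [4, 16, 22, 31, 36, 41, 69, 73, 87, 93, 99, 104, 110, 120, 128, 138, 152]

Fragments:
  [0,4): 4 bp
  [4,16): 12 bp
  [16,22): 6 bp
  [22,31): 9 bp
  [31,36): 5 bp
  [36,41): 5 bp
  [41,69): 28 bp
  [69,73): 4 bp
  [73,87): 14 bp
  [87,93): 6 bp
  [93,99): 6 bp
  [99,104): 5 bp
  [104,110): 6 bp
  [110,120): 10 bp
  [120,128): 8 bp
  [128,138): 10 bp
  [138,152): 14 bp
  [152,161): 9 bp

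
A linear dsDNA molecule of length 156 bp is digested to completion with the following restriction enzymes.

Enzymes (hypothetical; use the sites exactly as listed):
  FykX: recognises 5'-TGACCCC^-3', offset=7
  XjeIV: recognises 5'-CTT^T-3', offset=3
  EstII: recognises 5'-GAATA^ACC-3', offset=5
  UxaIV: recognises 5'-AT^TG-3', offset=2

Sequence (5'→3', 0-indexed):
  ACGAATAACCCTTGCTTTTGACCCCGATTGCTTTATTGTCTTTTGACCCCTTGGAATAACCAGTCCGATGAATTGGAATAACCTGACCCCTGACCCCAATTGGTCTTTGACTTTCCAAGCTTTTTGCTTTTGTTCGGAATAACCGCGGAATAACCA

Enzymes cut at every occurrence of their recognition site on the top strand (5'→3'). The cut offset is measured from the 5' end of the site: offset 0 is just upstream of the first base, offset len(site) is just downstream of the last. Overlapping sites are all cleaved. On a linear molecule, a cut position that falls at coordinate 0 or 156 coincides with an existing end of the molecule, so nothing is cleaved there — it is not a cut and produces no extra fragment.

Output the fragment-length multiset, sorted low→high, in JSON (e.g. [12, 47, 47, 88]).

Per-enzyme occurrences:
  FykX (TGACCCC, off=7): starts [18, 43, 83, 90] → cuts [25, 50, 90, 97]
  XjeIV (CTTT, off=3): starts [14, 30, 39, 104, 110, 119, 126] → cuts [17, 33, 42, 107, 113, 122, 129]
  EstII (GAATAACC, off=5): starts [2, 53, 75, 136, 147] → cuts [7, 58, 80, 141, 152]
  UxaIV (ATTG, off=2): starts [26, 34, 71, 98] → cuts [28, 36, 73, 100]

Pooled cuts: [7, 17, 25, 28, 33, 36, 42, 50, 58, 73, 80, 90, 97, 100, 107, 113, 122, 129, 141, 152]

Fragments:
  [0,7): 7 bp
  [7,17): 10 bp
  [17,25): 8 bp
  [25,28): 3 bp
  [28,33): 5 bp
  [33,36): 3 bp
  [36,42): 6 bp
  [42,50): 8 bp
  [50,58): 8 bp
  [58,73): 15 bp
  [73,80): 7 bp
  [80,90): 10 bp
  [90,97): 7 bp
  [97,100): 3 bp
  [100,107): 7 bp
  [107,113): 6 bp
  [113,122): 9 bp
  [122,129): 7 bp
  [129,141): 12 bp
  [141,152): 11 bp
  [152,156): 4 bp

[3,3,3,4,5,6,6,7,7,7,7,7,8,8,8,9,10,10,11,12,15]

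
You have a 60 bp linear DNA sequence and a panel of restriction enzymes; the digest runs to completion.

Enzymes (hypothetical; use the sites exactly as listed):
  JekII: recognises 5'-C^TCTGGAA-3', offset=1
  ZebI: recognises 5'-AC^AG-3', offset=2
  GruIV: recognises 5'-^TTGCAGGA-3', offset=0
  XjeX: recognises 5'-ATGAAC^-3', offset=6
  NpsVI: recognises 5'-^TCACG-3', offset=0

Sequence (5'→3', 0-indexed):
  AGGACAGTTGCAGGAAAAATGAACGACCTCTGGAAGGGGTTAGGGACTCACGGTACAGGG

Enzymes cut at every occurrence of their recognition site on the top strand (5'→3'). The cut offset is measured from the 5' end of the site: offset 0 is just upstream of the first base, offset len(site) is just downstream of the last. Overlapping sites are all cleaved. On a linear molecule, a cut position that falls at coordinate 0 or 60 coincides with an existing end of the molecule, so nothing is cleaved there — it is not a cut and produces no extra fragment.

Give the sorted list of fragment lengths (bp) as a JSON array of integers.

Per-enzyme occurrences:
  JekII (CTCTGGAA, off=1): starts [27] → cuts [28]
  ZebI (ACAG, off=2): starts [3, 54] → cuts [5, 56]
  GruIV (TTGCAGGA, off=0): starts [7] → cuts [7]
  XjeX (ATGAAC, off=6): starts [18] → cuts [24]
  NpsVI (TCACG, off=0): starts [47] → cuts [47]

All cut coordinates (distinct, sorted): [5, 7, 24, 28, 47, 56]

Fragments:
  [0,5): 5 bp
  [5,7): 2 bp
  [7,24): 17 bp
  [24,28): 4 bp
  [28,47): 19 bp
  [47,56): 9 bp
  [56,60): 4 bp

[2,4,4,5,9,17,19]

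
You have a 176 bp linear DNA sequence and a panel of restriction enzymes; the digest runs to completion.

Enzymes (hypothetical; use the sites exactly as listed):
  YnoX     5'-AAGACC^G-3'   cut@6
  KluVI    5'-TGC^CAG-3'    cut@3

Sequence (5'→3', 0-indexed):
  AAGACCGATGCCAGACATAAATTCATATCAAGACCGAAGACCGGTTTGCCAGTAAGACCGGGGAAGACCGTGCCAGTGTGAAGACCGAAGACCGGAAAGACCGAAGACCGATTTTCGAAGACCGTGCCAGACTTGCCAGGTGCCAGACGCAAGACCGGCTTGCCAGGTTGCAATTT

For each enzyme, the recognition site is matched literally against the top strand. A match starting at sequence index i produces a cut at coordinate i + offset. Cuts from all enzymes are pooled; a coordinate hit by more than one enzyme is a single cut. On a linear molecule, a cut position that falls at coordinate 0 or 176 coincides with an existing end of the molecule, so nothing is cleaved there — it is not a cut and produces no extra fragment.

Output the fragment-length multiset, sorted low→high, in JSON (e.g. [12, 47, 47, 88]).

Site scan:
  YnoX AAGACCG/6: at [0, 29, 36, 53, 63, 80, 87, 96, 103, 117, 150] ⇒ [6, 35, 42, 59, 69, 86, 93, 102, 109, 123, 156]
  KluVI TGCCAG/3: at [8, 46, 70, 124, 133, 140, 160] ⇒ [11, 49, 73, 127, 136, 143, 163]

All cut coordinates (distinct, sorted): [6, 11, 35, 42, 49, 59, 69, 73, 86, 93, 102, 109, 123, 127, 136, 143, 156, 163]

Fragment lengths:
  [0,6): 6 bp
  [6,11): 5 bp
  [11,35): 24 bp
  [35,42): 7 bp
  [42,49): 7 bp
  [49,59): 10 bp
  [59,69): 10 bp
  [69,73): 4 bp
  [73,86): 13 bp
  [86,93): 7 bp
  [93,102): 9 bp
  [102,109): 7 bp
  [109,123): 14 bp
  [123,127): 4 bp
  [127,136): 9 bp
  [136,143): 7 bp
  [143,156): 13 bp
  [156,163): 7 bp
  [163,176): 13 bp

[4,4,5,6,7,7,7,7,7,7,9,9,10,10,13,13,13,14,24]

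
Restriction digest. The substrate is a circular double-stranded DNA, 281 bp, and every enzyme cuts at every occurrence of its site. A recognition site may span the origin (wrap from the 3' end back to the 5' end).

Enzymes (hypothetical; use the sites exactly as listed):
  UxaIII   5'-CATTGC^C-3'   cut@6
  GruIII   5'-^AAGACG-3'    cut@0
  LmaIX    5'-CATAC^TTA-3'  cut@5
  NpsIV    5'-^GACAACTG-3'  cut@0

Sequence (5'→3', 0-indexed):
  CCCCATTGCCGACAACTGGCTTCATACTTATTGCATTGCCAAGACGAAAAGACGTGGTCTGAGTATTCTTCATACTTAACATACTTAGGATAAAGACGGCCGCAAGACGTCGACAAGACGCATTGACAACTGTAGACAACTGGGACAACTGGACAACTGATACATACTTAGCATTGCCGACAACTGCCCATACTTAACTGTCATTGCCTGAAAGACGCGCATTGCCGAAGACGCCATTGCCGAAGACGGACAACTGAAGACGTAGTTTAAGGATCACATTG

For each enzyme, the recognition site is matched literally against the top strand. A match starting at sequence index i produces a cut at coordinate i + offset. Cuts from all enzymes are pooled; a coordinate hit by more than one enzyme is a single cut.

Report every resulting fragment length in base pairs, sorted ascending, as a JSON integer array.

[1,1,1,2,2,4,6,8,8,8,8,8,9,9,10,10,10,11,11,12,13,14,14,15,16,17,26,27]

Per-enzyme occurrences:
  UxaIII CATTGCC/6: at [3, 33, 171, 201, 219, 234, 276] ⇒ [1, 9, 39, 177, 207, 225, 240]
  GruIII AAGACG/0: at [40, 48, 92, 103, 114, 211, 227, 242, 256] ⇒ [40, 48, 92, 103, 114, 211, 227, 242, 256]
  LmaIX CATACTTA/5: at [22, 70, 79, 162, 188] ⇒ [27, 75, 84, 167, 193]
  NpsIV GACAACTG/0: at [10, 124, 134, 143, 151, 178, 248] ⇒ [10, 124, 134, 143, 151, 178, 248]

Pooled cuts: [1, 9, 10, 27, 39, 40, 48, 75, 84, 92, 103, 114, 124, 134, 143, 151, 167, 177, 178, 193, 207, 211, 225, 227, 240, 242, 248, 256]

Fragments:
  1→9: 8 bp
  9→10: 1 bp
  10→27: 17 bp
  27→39: 12 bp
  39→40: 1 bp
  40→48: 8 bp
  48→75: 27 bp
  75→84: 9 bp
  84→92: 8 bp
  92→103: 11 bp
  103→114: 11 bp
  114→124: 10 bp
  124→134: 10 bp
  134→143: 9 bp
  143→151: 8 bp
  151→167: 16 bp
  167→177: 10 bp
  177→178: 1 bp
  178→193: 15 bp
  193→207: 14 bp
  207→211: 4 bp
  211→225: 14 bp
  225→227: 2 bp
  227→240: 13 bp
  240→242: 2 bp
  242→248: 6 bp
  248→256: 8 bp
  256→1 (wrap): 281-256+1 = 26 bp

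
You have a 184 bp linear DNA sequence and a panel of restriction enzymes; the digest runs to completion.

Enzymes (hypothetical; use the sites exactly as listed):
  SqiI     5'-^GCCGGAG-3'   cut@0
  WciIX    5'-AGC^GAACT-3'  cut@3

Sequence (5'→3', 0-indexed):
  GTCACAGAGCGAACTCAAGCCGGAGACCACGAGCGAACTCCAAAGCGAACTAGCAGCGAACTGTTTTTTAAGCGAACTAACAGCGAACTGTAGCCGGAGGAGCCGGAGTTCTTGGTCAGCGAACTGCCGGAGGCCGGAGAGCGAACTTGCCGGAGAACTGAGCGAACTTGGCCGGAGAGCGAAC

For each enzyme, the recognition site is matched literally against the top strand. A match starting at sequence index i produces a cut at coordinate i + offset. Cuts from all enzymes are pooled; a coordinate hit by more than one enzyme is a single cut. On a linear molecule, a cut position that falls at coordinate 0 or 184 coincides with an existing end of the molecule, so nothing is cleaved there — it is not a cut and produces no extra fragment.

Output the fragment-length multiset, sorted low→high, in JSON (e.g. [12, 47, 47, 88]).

[5,6,7,7,8,8,9,10,10,11,11,12,14,15,16,16,19]

Scan for sites:
  SqiI GCCGGAG/0: at [18, 92, 101, 125, 132, 148, 170] ⇒ [18, 92, 101, 125, 132, 148, 170]
  WciIX AGCGAACT/3: at [7, 31, 43, 54, 70, 81, 117, 139, 160] ⇒ [10, 34, 46, 57, 73, 84, 120, 142, 163]

Pooled cuts: [10, 18, 34, 46, 57, 73, 84, 92, 101, 120, 125, 132, 142, 148, 163, 170]

Fragment lengths:
  [0,10): 10 bp
  [10,18): 8 bp
  [18,34): 16 bp
  [34,46): 12 bp
  [46,57): 11 bp
  [57,73): 16 bp
  [73,84): 11 bp
  [84,92): 8 bp
  [92,101): 9 bp
  [101,120): 19 bp
  [120,125): 5 bp
  [125,132): 7 bp
  [132,142): 10 bp
  [142,148): 6 bp
  [148,163): 15 bp
  [163,170): 7 bp
  [170,184): 14 bp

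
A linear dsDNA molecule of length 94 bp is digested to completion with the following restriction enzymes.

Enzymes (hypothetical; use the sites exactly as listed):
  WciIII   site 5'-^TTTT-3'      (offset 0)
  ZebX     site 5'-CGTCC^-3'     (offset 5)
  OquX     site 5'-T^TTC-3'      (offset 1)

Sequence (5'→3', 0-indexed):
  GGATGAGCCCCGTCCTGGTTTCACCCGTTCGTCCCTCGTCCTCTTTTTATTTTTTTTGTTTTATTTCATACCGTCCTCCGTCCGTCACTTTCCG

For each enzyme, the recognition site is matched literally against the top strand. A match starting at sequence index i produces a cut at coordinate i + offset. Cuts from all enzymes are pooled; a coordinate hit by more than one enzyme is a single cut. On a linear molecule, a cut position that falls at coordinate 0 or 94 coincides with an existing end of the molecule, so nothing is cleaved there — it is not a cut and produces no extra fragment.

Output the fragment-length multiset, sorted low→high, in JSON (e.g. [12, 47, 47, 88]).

Site scan:
  WciIII TTTT/0: at [43, 44, 49, 50, 51, 52, 53, 58] ⇒ [43, 44, 49, 50, 51, 52, 53, 58]
  ZebX CGTCC/5: at [10, 29, 36, 71, 78] ⇒ [15, 34, 41, 76, 83]
  OquX TTTC/1: at [18, 63, 88] ⇒ [19, 64, 89]

All cut coordinates (distinct, sorted): [15, 19, 34, 41, 43, 44, 49, 50, 51, 52, 53, 58, 64, 76, 83, 89]

Fragment lengths:
  [0,15): 15 bp
  [15,19): 4 bp
  [19,34): 15 bp
  [34,41): 7 bp
  [41,43): 2 bp
  [43,44): 1 bp
  [44,49): 5 bp
  [49,50): 1 bp
  [50,51): 1 bp
  [51,52): 1 bp
  [52,53): 1 bp
  [53,58): 5 bp
  [58,64): 6 bp
  [64,76): 12 bp
  [76,83): 7 bp
  [83,89): 6 bp
  [89,94): 5 bp

[1,1,1,1,1,2,4,5,5,5,6,6,7,7,12,15,15]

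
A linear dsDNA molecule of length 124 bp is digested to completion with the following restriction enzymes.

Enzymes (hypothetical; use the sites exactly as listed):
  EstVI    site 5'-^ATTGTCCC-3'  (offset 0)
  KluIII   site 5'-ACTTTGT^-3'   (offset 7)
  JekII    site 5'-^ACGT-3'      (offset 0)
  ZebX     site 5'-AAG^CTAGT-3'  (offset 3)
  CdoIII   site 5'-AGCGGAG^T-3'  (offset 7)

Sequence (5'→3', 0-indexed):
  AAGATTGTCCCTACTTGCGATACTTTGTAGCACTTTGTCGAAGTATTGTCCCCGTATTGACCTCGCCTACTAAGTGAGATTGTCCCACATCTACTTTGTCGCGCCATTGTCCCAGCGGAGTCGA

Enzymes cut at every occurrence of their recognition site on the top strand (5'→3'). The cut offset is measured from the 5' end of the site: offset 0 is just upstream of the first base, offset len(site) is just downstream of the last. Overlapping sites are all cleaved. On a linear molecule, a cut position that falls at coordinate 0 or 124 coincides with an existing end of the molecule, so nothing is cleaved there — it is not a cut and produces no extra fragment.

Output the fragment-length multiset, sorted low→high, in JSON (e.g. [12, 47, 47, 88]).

[3,4,6,6,10,15,21,25,34]

Per-enzyme occurrences:
  EstVI (ATTGTCCC, off=0): starts [3, 44, 78, 105] → cuts [3, 44, 78, 105]
  KluIII (ACTTTGT, off=7): starts [21, 31, 92] → cuts [28, 38, 99]
  JekII (ACGT, off=0): no sites
  ZebX (AAGCTAGT, off=3): no sites
  CdoIII (AGCGGAGT, off=7): starts [113] → cuts [120]

Pooled cuts: [3, 28, 38, 44, 78, 99, 105, 120]

Fragment lengths:
  [0,3): 3 bp
  [3,28): 25 bp
  [28,38): 10 bp
  [38,44): 6 bp
  [44,78): 34 bp
  [78,99): 21 bp
  [99,105): 6 bp
  [105,120): 15 bp
  [120,124): 4 bp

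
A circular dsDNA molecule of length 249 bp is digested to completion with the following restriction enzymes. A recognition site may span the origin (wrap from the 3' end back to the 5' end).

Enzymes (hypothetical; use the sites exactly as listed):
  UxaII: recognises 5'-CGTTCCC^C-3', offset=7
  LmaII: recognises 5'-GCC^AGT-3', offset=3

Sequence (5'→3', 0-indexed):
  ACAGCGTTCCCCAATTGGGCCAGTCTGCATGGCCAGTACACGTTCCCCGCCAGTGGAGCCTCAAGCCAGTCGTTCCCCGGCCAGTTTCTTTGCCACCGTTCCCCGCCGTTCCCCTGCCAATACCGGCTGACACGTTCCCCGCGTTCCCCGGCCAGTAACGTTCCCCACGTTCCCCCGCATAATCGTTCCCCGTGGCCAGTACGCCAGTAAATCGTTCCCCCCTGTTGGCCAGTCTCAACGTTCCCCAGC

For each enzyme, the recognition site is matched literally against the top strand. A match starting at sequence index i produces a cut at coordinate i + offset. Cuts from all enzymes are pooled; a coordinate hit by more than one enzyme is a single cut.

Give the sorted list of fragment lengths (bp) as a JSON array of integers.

Scan for sites:
  UxaII (CGTTCCCC, off=7): starts [4, 40, 70, 96, 106, 132, 141, 158, 167, 183, 212, 238] → cuts [11, 47, 77, 103, 113, 139, 148, 165, 174, 190, 219, 245]
  LmaII (GCCAGT, off=3): starts [18, 31, 48, 64, 79, 150, 194, 202, 227] → cuts [21, 34, 51, 67, 82, 153, 197, 205, 230]

All cut coordinates (distinct, sorted): [11, 21, 34, 47, 51, 67, 77, 82, 103, 113, 139, 148, 153, 165, 174, 190, 197, 205, 219, 230, 245]

Fragment lengths:
  11→21: 10 bp
  21→34: 13 bp
  34→47: 13 bp
  47→51: 4 bp
  51→67: 16 bp
  67→77: 10 bp
  77→82: 5 bp
  82→103: 21 bp
  103→113: 10 bp
  113→139: 26 bp
  139→148: 9 bp
  148→153: 5 bp
  153→165: 12 bp
  165→174: 9 bp
  174→190: 16 bp
  190→197: 7 bp
  197→205: 8 bp
  205→219: 14 bp
  219→230: 11 bp
  230→245: 15 bp
  245→11 (wrap): 249-245+11 = 15 bp

[4,5,5,7,8,9,9,10,10,10,11,12,13,13,14,15,15,16,16,21,26]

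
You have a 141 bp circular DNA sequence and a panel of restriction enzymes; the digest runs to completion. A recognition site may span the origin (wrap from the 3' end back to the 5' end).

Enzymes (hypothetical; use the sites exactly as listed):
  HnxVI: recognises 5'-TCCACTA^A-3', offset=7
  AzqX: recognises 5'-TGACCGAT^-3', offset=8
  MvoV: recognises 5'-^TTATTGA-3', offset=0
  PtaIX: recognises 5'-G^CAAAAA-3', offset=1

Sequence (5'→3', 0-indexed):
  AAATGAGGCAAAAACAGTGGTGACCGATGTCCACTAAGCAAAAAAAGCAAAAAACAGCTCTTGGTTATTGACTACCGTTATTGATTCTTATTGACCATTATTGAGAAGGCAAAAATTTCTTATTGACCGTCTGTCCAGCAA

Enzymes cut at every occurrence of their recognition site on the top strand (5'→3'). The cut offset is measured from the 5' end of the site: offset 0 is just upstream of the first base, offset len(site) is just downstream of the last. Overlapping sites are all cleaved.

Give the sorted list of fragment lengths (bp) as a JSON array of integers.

Per-enzyme occurrences:
  HnxVI TCCACTAA/7: at [29] ⇒ [36]
  AzqX TGACCGAT/8: at [20] ⇒ [28]
  MvoV TTATTGA/0: at [64, 77, 87, 97, 119] ⇒ [64, 77, 87, 97, 119]
  PtaIX GCAAAAA/1: at [7, 37, 46, 108, 137] ⇒ [8, 38, 47, 109, 138]

All cut coordinates (distinct, sorted): [8, 28, 36, 38, 47, 64, 77, 87, 97, 109, 119, 138]

Fragment lengths:
  8→28: 20 bp
  28→36: 8 bp
  36→38: 2 bp
  38→47: 9 bp
  47→64: 17 bp
  64→77: 13 bp
  77→87: 10 bp
  87→97: 10 bp
  97→109: 12 bp
  109→119: 10 bp
  119→138: 19 bp
  138→8 (wrap): 141-138+8 = 11 bp

[2,8,9,10,10,10,11,12,13,17,19,20]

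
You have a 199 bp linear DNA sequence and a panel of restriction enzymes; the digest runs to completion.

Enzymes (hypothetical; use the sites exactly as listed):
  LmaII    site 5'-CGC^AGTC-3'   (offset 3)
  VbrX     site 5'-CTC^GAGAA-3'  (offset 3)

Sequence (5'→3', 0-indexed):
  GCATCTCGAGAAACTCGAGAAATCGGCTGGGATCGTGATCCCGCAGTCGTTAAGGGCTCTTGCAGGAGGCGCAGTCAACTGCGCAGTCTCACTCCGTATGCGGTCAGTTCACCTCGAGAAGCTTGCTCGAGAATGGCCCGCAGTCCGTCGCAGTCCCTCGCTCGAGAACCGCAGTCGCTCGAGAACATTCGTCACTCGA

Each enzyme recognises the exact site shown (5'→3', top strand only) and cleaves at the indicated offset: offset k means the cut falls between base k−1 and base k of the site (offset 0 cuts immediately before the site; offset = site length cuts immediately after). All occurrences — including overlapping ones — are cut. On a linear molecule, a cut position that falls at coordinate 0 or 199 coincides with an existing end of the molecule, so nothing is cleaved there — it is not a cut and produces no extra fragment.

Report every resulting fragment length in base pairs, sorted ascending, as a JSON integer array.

[7,8,9,9,10,12,12,13,13,19,28,28,31]

Per-enzyme occurrences:
  LmaII CGCAGTC/3: at [41, 69, 81, 138, 148, 169] ⇒ [44, 72, 84, 141, 151, 172]
  VbrX CTCGAGAA/3: at [4, 13, 112, 125, 160, 177] ⇒ [7, 16, 115, 128, 163, 180]

All cut coordinates (distinct, sorted): [7, 16, 44, 72, 84, 115, 128, 141, 151, 163, 172, 180]

Fragment lengths:
  [0,7): 7 bp
  [7,16): 9 bp
  [16,44): 28 bp
  [44,72): 28 bp
  [72,84): 12 bp
  [84,115): 31 bp
  [115,128): 13 bp
  [128,141): 13 bp
  [141,151): 10 bp
  [151,163): 12 bp
  [163,172): 9 bp
  [172,180): 8 bp
  [180,199): 19 bp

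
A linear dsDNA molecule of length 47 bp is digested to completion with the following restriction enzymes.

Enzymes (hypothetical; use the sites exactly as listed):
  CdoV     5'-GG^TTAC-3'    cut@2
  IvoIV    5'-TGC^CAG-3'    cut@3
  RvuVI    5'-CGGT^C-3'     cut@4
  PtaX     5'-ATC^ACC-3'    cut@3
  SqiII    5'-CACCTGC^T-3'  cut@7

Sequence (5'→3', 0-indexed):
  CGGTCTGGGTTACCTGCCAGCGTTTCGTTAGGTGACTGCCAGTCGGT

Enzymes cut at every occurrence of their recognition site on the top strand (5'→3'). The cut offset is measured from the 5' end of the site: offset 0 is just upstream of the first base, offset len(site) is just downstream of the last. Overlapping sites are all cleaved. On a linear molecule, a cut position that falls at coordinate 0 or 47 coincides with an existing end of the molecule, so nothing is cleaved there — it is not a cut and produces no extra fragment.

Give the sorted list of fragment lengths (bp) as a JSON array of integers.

Per-enzyme occurrences:
  CdoV (GGTTAC, off=2): starts [7] → cuts [9]
  IvoIV (TGCCAG, off=3): starts [14, 36] → cuts [17, 39]
  RvuVI (CGGTC, off=4): starts [0] → cuts [4]
  PtaX (ATCACC, off=3): no sites
  SqiII (CACCTGCT, off=7): no sites

All cut coordinates (distinct, sorted): [4, 9, 17, 39]

Fragment lengths:
  [0,4): 4 bp
  [4,9): 5 bp
  [9,17): 8 bp
  [17,39): 22 bp
  [39,47): 8 bp

[4,5,8,8,22]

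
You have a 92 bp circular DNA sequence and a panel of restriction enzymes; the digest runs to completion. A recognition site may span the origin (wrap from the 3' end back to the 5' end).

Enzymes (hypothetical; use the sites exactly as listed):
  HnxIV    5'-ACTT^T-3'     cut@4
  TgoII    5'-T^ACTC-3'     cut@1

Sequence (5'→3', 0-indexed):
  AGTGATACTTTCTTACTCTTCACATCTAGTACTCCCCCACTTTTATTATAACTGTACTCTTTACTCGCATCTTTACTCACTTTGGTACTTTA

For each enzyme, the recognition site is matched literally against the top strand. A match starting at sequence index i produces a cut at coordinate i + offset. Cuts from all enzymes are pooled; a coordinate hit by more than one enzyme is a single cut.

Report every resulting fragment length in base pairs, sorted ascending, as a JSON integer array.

Per-enzyme occurrences:
  HnxIV (ACTTT, off=4): starts [6, 38, 78, 86] → cuts [10, 42, 82, 90]
  TgoII (TACTC, off=1): starts [13, 29, 54, 61, 73] → cuts [14, 30, 55, 62, 74]

All cut coordinates (distinct, sorted): [10, 14, 30, 42, 55, 62, 74, 82, 90]

Fragments:
  10→14: 4 bp
  14→30: 16 bp
  30→42: 12 bp
  42→55: 13 bp
  55→62: 7 bp
  62→74: 12 bp
  74→82: 8 bp
  82→90: 8 bp
  90→10 (wrap): 92-90+10 = 12 bp

[4,7,8,8,12,12,12,13,16]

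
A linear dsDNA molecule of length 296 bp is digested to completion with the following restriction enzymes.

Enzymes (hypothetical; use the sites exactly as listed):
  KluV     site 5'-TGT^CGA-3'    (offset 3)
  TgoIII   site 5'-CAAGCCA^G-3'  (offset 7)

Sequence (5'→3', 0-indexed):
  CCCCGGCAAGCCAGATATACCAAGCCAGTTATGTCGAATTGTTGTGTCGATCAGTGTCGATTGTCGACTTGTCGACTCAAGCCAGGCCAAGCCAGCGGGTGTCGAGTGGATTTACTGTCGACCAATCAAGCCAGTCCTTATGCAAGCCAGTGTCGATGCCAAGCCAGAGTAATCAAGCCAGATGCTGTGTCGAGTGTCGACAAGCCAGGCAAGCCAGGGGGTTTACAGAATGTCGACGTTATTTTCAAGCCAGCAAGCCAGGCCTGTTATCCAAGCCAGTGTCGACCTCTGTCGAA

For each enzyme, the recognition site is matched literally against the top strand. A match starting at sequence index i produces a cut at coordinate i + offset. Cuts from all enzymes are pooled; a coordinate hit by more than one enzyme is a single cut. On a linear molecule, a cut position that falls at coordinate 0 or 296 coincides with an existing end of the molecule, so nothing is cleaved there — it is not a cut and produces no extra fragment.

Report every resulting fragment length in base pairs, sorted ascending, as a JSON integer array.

Site scan:
  KluV (TGTCGA, off=3): starts [31, 44, 54, 61, 69, 99, 115, 150, 187, 194, 230, 279, 289] → cuts [34, 47, 57, 64, 72, 102, 118, 153, 190, 197, 233, 282, 292]
  TgoIII (CAAGCCAG, off=7): starts [6, 20, 77, 87, 126, 142, 159, 173, 200, 209, 245, 253, 271] → cuts [13, 27, 84, 94, 133, 149, 166, 180, 207, 216, 252, 260, 278]

Pooled cuts: [13, 27, 34, 47, 57, 64, 72, 84, 94, 102, 118, 133, 149, 153, 166, 180, 190, 197, 207, 216, 233, 252, 260, 278, 282, 292]

Fragment lengths:
  [0,13): 13 bp
  [13,27): 14 bp
  [27,34): 7 bp
  [34,47): 13 bp
  [47,57): 10 bp
  [57,64): 7 bp
  [64,72): 8 bp
  [72,84): 12 bp
  [84,94): 10 bp
  [94,102): 8 bp
  [102,118): 16 bp
  [118,133): 15 bp
  [133,149): 16 bp
  [149,153): 4 bp
  [153,166): 13 bp
  [166,180): 14 bp
  [180,190): 10 bp
  [190,197): 7 bp
  [197,207): 10 bp
  [207,216): 9 bp
  [216,233): 17 bp
  [233,252): 19 bp
  [252,260): 8 bp
  [260,278): 18 bp
  [278,282): 4 bp
  [282,292): 10 bp
  [292,296): 4 bp

[4,4,4,7,7,7,8,8,8,9,10,10,10,10,10,12,13,13,13,14,14,15,16,16,17,18,19]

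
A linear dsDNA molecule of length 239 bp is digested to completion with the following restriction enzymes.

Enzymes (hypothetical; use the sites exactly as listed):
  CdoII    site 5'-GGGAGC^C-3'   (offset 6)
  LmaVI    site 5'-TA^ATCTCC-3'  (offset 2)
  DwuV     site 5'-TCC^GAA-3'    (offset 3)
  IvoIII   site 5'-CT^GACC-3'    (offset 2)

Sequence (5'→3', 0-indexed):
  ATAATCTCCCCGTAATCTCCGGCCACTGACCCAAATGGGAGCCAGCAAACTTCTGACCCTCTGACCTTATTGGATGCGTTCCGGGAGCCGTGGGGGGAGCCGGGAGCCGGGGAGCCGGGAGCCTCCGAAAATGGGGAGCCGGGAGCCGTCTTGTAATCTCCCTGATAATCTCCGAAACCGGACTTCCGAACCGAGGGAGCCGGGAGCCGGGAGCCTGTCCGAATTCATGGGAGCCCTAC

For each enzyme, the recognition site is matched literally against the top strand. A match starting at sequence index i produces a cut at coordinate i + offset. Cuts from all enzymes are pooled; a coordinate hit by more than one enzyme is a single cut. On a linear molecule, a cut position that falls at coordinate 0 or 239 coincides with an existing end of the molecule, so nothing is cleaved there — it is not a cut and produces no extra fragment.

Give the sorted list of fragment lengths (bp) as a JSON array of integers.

[3,4,5,6,6,7,7,7,7,7,8,8,9,11,12,12,12,13,13,13,14,14,15,26]

Site scan:
  CdoII (GGGAGCC, off=6): starts [36, 82, 94, 101, 109, 116, 133, 140, 194, 201, 208, 228] → cuts [42, 88, 100, 107, 115, 122, 139, 146, 200, 207, 214, 234]
  LmaVI (TAATCTCC, off=2): starts [1, 12, 153, 165] → cuts [3, 14, 155, 167]
  DwuV (TCCGAA, off=3): starts [123, 170, 184, 217] → cuts [126, 173, 187, 220]
  IvoIII (CTGACC, off=2): starts [25, 52, 60] → cuts [27, 54, 62]

Pooled cuts: [3, 14, 27, 42, 54, 62, 88, 100, 107, 115, 122, 126, 139, 146, 155, 167, 173, 187, 200, 207, 214, 220, 234]

Fragment lengths:
  [0,3): 3 bp
  [3,14): 11 bp
  [14,27): 13 bp
  [27,42): 15 bp
  [42,54): 12 bp
  [54,62): 8 bp
  [62,88): 26 bp
  [88,100): 12 bp
  [100,107): 7 bp
  [107,115): 8 bp
  [115,122): 7 bp
  [122,126): 4 bp
  [126,139): 13 bp
  [139,146): 7 bp
  [146,155): 9 bp
  [155,167): 12 bp
  [167,173): 6 bp
  [173,187): 14 bp
  [187,200): 13 bp
  [200,207): 7 bp
  [207,214): 7 bp
  [214,220): 6 bp
  [220,234): 14 bp
  [234,239): 5 bp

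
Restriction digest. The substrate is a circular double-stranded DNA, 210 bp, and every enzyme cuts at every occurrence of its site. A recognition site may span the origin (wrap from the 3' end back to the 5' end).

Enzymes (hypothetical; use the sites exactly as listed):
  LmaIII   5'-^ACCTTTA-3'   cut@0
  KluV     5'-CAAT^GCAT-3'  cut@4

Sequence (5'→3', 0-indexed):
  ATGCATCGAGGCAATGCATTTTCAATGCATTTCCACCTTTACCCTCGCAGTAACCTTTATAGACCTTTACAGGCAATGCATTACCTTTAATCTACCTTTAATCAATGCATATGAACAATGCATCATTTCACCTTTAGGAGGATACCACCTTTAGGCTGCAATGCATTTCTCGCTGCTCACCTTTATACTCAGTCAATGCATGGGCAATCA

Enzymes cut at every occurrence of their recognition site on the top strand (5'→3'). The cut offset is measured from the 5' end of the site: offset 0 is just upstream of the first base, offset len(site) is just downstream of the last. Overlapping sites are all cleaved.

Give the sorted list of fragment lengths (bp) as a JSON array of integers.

[5,8,10,10,11,11,13,13,13,15,15,16,16,17,18,19]

Scan for sites:
  LmaIII (ACCTTTA, off=0): starts [34, 52, 62, 82, 93, 129, 146, 178] → cuts [34, 52, 62, 82, 93, 129, 146, 178]
  KluV (CAATGCAT, off=4): starts [11, 22, 73, 102, 115, 158, 193, 208] → cuts [2, 15, 26, 77, 106, 119, 162, 197]

Pooled cuts: [2, 15, 26, 34, 52, 62, 77, 82, 93, 106, 119, 129, 146, 162, 178, 197]

Fragment lengths:
  2→15: 13 bp
  15→26: 11 bp
  26→34: 8 bp
  34→52: 18 bp
  52→62: 10 bp
  62→77: 15 bp
  77→82: 5 bp
  82→93: 11 bp
  93→106: 13 bp
  106→119: 13 bp
  119→129: 10 bp
  129→146: 17 bp
  146→162: 16 bp
  162→178: 16 bp
  178→197: 19 bp
  197→2 (wrap): 210-197+2 = 15 bp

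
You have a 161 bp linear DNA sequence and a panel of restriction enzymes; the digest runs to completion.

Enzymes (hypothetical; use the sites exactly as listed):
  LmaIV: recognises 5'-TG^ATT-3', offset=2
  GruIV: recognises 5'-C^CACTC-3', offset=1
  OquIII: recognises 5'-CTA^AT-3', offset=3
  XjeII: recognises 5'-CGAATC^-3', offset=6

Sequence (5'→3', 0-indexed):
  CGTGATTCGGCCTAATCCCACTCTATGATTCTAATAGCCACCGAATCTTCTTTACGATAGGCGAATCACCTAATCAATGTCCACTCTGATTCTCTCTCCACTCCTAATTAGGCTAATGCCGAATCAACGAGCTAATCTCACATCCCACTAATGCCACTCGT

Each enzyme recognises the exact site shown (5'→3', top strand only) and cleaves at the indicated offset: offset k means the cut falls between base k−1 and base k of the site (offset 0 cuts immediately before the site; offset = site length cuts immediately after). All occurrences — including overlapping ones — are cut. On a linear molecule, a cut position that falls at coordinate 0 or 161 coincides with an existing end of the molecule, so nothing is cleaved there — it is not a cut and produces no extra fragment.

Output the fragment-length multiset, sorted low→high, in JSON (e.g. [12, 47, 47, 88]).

[4,4,4,5,6,7,7,8,9,9,9,9,10,10,10,14,16,20]

Site scan:
  LmaIV TGATT/2: at [2, 25, 86] ⇒ [4, 27, 88]
  GruIV CCACTC/1: at [17, 80, 97, 153] ⇒ [18, 81, 98, 154]
  OquIII CTAAT/3: at [11, 30, 69, 103, 112, 131, 147] ⇒ [14, 33, 72, 106, 115, 134, 150]
  XjeII CGAATC/6: at [41, 61, 119] ⇒ [47, 67, 125]

All cut coordinates (distinct, sorted): [4, 14, 18, 27, 33, 47, 67, 72, 81, 88, 98, 106, 115, 125, 134, 150, 154]

Fragments:
  [0,4): 4 bp
  [4,14): 10 bp
  [14,18): 4 bp
  [18,27): 9 bp
  [27,33): 6 bp
  [33,47): 14 bp
  [47,67): 20 bp
  [67,72): 5 bp
  [72,81): 9 bp
  [81,88): 7 bp
  [88,98): 10 bp
  [98,106): 8 bp
  [106,115): 9 bp
  [115,125): 10 bp
  [125,134): 9 bp
  [134,150): 16 bp
  [150,154): 4 bp
  [154,161): 7 bp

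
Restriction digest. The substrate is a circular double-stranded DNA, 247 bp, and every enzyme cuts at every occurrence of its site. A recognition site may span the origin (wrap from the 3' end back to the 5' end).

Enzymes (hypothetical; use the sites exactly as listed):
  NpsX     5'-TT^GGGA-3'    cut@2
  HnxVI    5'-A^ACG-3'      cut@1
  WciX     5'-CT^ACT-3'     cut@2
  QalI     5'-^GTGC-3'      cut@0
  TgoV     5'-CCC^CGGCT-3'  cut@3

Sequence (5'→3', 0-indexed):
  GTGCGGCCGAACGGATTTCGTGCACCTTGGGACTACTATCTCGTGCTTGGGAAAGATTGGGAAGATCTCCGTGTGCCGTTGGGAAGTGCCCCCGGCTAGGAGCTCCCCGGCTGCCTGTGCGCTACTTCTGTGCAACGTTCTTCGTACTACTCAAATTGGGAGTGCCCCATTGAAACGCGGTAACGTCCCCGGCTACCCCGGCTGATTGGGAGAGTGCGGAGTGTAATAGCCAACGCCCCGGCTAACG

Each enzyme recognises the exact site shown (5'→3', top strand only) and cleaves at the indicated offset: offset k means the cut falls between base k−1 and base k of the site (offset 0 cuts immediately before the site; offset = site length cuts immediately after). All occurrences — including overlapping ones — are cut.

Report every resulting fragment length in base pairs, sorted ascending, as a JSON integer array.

[3,4,5,5,6,6,6,6,6,6,7,7,7,8,8,8,9,9,9,9,9,9,10,10,13,14,14,15,19]

Scan for sites:
  NpsX (TTGGGA, off=2): starts [26, 46, 56, 78, 155, 205] → cuts [28, 48, 58, 80, 157, 207]
  HnxVI (AACG, off=1): starts [9, 133, 173, 181, 231, 243] → cuts [10, 134, 174, 182, 232, 244]
  WciX (CTACT, off=2): starts [32, 121, 146] → cuts [34, 123, 148]
  QalI (GTGC, off=0): starts [0, 19, 42, 72, 85, 116, 129, 161, 213] → cuts [0, 19, 42, 72, 85, 116, 129, 161, 213]
  TgoV (CCCCGGCT, off=3): starts [89, 104, 186, 195, 235] → cuts [92, 107, 189, 198, 238]

All cut coordinates (distinct, sorted): [0, 10, 19, 28, 34, 42, 48, 58, 72, 80, 85, 92, 107, 116, 123, 129, 134, 148, 157, 161, 174, 182, 189, 198, 207, 213, 232, 238, 244]

Fragments:
  0→10: 10 bp
  10→19: 9 bp
  19→28: 9 bp
  28→34: 6 bp
  34→42: 8 bp
  42→48: 6 bp
  48→58: 10 bp
  58→72: 14 bp
  72→80: 8 bp
  80→85: 5 bp
  85→92: 7 bp
  92→107: 15 bp
  107→116: 9 bp
  116→123: 7 bp
  123→129: 6 bp
  129→134: 5 bp
  134→148: 14 bp
  148→157: 9 bp
  157→161: 4 bp
  161→174: 13 bp
  174→182: 8 bp
  182→189: 7 bp
  189→198: 9 bp
  198→207: 9 bp
  207→213: 6 bp
  213→232: 19 bp
  232→238: 6 bp
  238→244: 6 bp
  244→0 (wrap): 247-244+0 = 3 bp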